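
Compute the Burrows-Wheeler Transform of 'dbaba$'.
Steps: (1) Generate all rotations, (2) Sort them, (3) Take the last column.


Rotations (sorted):
  0: $dbaba -> last char: a
  1: a$dbab -> last char: b
  2: aba$db -> last char: b
  3: ba$dba -> last char: a
  4: baba$d -> last char: d
  5: dbaba$ -> last char: $


BWT = abbad$


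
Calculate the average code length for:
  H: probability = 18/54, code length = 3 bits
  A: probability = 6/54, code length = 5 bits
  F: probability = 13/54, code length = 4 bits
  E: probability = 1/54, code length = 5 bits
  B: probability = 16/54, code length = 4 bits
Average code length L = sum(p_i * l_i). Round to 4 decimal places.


Weighted contributions p_i * l_i:
  H: (18/54) * 3 = 54/54
  A: (6/54) * 5 = 30/54
  F: (13/54) * 4 = 52/54
  E: (1/54) * 5 = 5/54
  B: (16/54) * 4 = 64/54
Sum = (54 + 30 + 52 + 5 + 64)/54 = 205/54

L = 205/54 = 3.7963 bits/symbol


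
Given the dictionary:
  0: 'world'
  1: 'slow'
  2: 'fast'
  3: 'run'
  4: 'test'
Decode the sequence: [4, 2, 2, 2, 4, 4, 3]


Look up each index in the dictionary:
  4 -> 'test'
  2 -> 'fast'
  2 -> 'fast'
  2 -> 'fast'
  4 -> 'test'
  4 -> 'test'
  3 -> 'run'

Decoded: "test fast fast fast test test run"


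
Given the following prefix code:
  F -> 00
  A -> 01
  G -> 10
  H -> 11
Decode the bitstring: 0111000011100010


Decoding step by step:
Bits 01 -> A
Bits 11 -> H
Bits 00 -> F
Bits 00 -> F
Bits 11 -> H
Bits 10 -> G
Bits 00 -> F
Bits 10 -> G


Decoded message: AHFFHGFG


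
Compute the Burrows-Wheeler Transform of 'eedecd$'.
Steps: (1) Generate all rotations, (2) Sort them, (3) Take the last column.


Rotations (sorted):
  0: $eedecd -> last char: d
  1: cd$eede -> last char: e
  2: d$eedec -> last char: c
  3: decd$ee -> last char: e
  4: ecd$eed -> last char: d
  5: edecd$e -> last char: e
  6: eedecd$ -> last char: $


BWT = decede$


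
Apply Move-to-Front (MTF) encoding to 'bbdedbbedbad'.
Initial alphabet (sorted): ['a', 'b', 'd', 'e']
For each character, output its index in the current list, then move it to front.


MTF encoding:
'b': index 1 in ['a', 'b', 'd', 'e'] -> ['b', 'a', 'd', 'e']
'b': index 0 in ['b', 'a', 'd', 'e'] -> ['b', 'a', 'd', 'e']
'd': index 2 in ['b', 'a', 'd', 'e'] -> ['d', 'b', 'a', 'e']
'e': index 3 in ['d', 'b', 'a', 'e'] -> ['e', 'd', 'b', 'a']
'd': index 1 in ['e', 'd', 'b', 'a'] -> ['d', 'e', 'b', 'a']
'b': index 2 in ['d', 'e', 'b', 'a'] -> ['b', 'd', 'e', 'a']
'b': index 0 in ['b', 'd', 'e', 'a'] -> ['b', 'd', 'e', 'a']
'e': index 2 in ['b', 'd', 'e', 'a'] -> ['e', 'b', 'd', 'a']
'd': index 2 in ['e', 'b', 'd', 'a'] -> ['d', 'e', 'b', 'a']
'b': index 2 in ['d', 'e', 'b', 'a'] -> ['b', 'd', 'e', 'a']
'a': index 3 in ['b', 'd', 'e', 'a'] -> ['a', 'b', 'd', 'e']
'd': index 2 in ['a', 'b', 'd', 'e'] -> ['d', 'a', 'b', 'e']


Output: [1, 0, 2, 3, 1, 2, 0, 2, 2, 2, 3, 2]


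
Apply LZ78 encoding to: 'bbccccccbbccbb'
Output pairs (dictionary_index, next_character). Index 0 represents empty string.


LZ78 encoding steps:
Dictionary: {0: ''}
Step 1: w='' (idx 0), next='b' -> output (0, 'b'), add 'b' as idx 1
Step 2: w='b' (idx 1), next='c' -> output (1, 'c'), add 'bc' as idx 2
Step 3: w='' (idx 0), next='c' -> output (0, 'c'), add 'c' as idx 3
Step 4: w='c' (idx 3), next='c' -> output (3, 'c'), add 'cc' as idx 4
Step 5: w='cc' (idx 4), next='b' -> output (4, 'b'), add 'ccb' as idx 5
Step 6: w='bc' (idx 2), next='c' -> output (2, 'c'), add 'bcc' as idx 6
Step 7: w='b' (idx 1), next='b' -> output (1, 'b'), add 'bb' as idx 7


Encoded: [(0, 'b'), (1, 'c'), (0, 'c'), (3, 'c'), (4, 'b'), (2, 'c'), (1, 'b')]


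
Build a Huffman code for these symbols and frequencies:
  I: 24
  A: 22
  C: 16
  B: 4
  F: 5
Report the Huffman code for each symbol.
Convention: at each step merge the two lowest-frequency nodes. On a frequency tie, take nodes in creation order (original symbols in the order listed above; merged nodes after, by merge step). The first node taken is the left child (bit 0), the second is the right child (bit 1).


Huffman tree construction:
Step 1: Merge B(4) + F(5) = 9
Step 2: Merge (B+F)(9) + C(16) = 25
Step 3: Merge A(22) + I(24) = 46
Step 4: Merge ((B+F)+C)(25) + (A+I)(46) = 71
Read each symbol's code off the tree from the root (left child = 0, right child = 1).

Codes:
  I: 11 (length 2)
  A: 10 (length 2)
  C: 01 (length 2)
  B: 000 (length 3)
  F: 001 (length 3)
Average code length: 151/71 = 2.1268 bits/symbol


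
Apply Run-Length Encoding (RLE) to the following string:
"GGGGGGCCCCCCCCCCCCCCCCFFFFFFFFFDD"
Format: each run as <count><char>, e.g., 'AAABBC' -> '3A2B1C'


Scanning runs left to right:
  i=0: run of 'G' x 6 -> '6G'
  i=6: run of 'C' x 16 -> '16C'
  i=22: run of 'F' x 9 -> '9F'
  i=31: run of 'D' x 2 -> '2D'

RLE = 6G16C9F2D


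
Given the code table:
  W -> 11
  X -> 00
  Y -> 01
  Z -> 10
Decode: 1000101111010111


Decoding:
10 -> Z
00 -> X
10 -> Z
11 -> W
11 -> W
01 -> Y
01 -> Y
11 -> W


Result: ZXZWWYYW


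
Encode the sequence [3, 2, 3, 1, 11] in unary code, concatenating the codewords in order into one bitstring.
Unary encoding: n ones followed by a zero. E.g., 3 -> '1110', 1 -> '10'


Encode each number as n ones followed by a terminating 0:
  3 -> 1110 (4 bits)
  2 -> 110 (3 bits)
  3 -> 1110 (4 bits)
  1 -> 10 (2 bits)
  11 -> 111111111110 (12 bits)
Total length = 4 + 3 + 4 + 2 + 12 = 25 bits.

Unary([3, 2, 3, 1, 11]) = 1110110111010111111111110 (25 bits)


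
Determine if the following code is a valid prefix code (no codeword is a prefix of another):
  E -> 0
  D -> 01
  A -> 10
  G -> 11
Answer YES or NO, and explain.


Checking each pair (does one codeword prefix another?):
  E='0' vs D='01': prefix -- VIOLATION

NO -- this is NOT a valid prefix code. E (0) is a prefix of D (01).


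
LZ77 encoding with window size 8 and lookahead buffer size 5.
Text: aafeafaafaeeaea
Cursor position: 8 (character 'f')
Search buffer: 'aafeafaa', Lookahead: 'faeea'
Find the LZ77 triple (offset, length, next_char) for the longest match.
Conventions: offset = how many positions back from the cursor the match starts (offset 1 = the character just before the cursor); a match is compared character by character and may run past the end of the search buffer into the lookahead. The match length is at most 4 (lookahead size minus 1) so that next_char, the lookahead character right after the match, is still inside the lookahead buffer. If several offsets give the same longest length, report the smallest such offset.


Try each offset into the search buffer:
  offset=1 (pos 7, char 'a'): match length 0
  offset=2 (pos 6, char 'a'): match length 0
  offset=3 (pos 5, char 'f'): match length 2
  offset=4 (pos 4, char 'a'): match length 0
  offset=5 (pos 3, char 'e'): match length 0
  offset=6 (pos 2, char 'f'): match length 1
  offset=7 (pos 1, char 'a'): match length 0
  offset=8 (pos 0, char 'a'): match length 0
Longest match has length 2 at offset 3.
next_char = character at position 8 + 2 = 10 -> 'e'

Best match: offset=3, length=2 (matching 'fa' starting at position 5)
LZ77 triple: (3, 2, 'e')


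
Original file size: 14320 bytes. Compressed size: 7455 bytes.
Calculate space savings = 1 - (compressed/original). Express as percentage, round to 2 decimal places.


ratio = compressed/original = 7455/14320 = 0.520601
savings = 1 - ratio = 1 - 0.520601 = 0.479399
as a percentage: 0.479399 * 100 = 47.94%

Space savings = 1 - 7455/14320 = 47.94%


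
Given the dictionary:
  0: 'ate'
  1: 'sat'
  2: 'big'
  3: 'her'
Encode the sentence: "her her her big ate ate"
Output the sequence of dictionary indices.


Look up each word in the dictionary:
  'her' -> 3
  'her' -> 3
  'her' -> 3
  'big' -> 2
  'ate' -> 0
  'ate' -> 0

Encoded: [3, 3, 3, 2, 0, 0]


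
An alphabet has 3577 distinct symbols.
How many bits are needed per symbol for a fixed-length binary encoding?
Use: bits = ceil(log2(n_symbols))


log2(3577) = 11.8045
Bracket: 2^11 = 2048 < 3577 <= 2^12 = 4096
So ceil(log2(3577)) = 12

bits = ceil(log2(3577)) = ceil(11.8045) = 12 bits


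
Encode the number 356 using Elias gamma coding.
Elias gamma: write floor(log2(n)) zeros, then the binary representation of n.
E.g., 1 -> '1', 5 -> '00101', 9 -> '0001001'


num_bits = floor(log2(356)) + 1 = 9
leading_zeros = num_bits - 1 = 8
binary(356) = 101100100

Elias gamma(356) = '00000000' + '101100100' = 00000000101100100 (17 bits)


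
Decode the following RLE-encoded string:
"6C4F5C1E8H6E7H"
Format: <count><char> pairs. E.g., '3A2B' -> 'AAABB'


Expanding each <count><char> pair:
  6C -> 'CCCCCC'
  4F -> 'FFFF'
  5C -> 'CCCCC'
  1E -> 'E'
  8H -> 'HHHHHHHH'
  6E -> 'EEEEEE'
  7H -> 'HHHHHHH'

Decoded = CCCCCCFFFFCCCCCEHHHHHHHHEEEEEEHHHHHHH


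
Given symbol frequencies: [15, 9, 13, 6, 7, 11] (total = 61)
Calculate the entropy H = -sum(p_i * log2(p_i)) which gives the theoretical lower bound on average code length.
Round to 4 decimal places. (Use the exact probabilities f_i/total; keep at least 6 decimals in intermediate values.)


Per-symbol terms -p_i * log2(p_i) with p_i = f_i/61:
  p = 15/61 = 0.245902: log2(p) = -2.023847, -p*log2(p) = 0.497667
  p = 9/61 = 0.147541: log2(p) = -2.760812, -p*log2(p) = 0.407333
  p = 13/61 = 0.213115: log2(p) = -2.230298, -p*log2(p) = 0.475309
  p = 6/61 = 0.098361: log2(p) = -3.345775, -p*log2(p) = 0.329093
  p = 7/61 = 0.114754: log2(p) = -3.123382, -p*log2(p) = 0.358421
  p = 11/61 = 0.180328: log2(p) = -2.471306, -p*log2(p) = 0.445645
H = 0.497667 + 0.407333 + 0.475309 + 0.329093 + 0.358421 + 0.445645 = 2.513468

H = 2.5135 bits/symbol


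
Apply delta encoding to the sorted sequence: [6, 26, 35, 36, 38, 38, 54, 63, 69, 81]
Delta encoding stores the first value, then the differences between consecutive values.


First value: 6
Deltas:
  26 - 6 = 20
  35 - 26 = 9
  36 - 35 = 1
  38 - 36 = 2
  38 - 38 = 0
  54 - 38 = 16
  63 - 54 = 9
  69 - 63 = 6
  81 - 69 = 12


Delta encoded: [6, 20, 9, 1, 2, 0, 16, 9, 6, 12]


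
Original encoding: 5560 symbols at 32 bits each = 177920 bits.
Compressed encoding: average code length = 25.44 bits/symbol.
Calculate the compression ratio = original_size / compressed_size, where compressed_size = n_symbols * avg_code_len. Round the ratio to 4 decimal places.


original_size = n_symbols * orig_bits = 5560 * 32 = 177920 bits
compressed_size = n_symbols * avg_code_len = 5560 * 25.44 = 141446.4 bits
ratio = original_size / compressed_size = 177920 / 141446.4 = 1.2579

Compression ratio = 1.2579


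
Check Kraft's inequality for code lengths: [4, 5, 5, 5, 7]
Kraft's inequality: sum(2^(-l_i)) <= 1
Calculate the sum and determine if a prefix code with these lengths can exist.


Sum = 2^(-4) + 2^(-5) + 2^(-5) + 2^(-5) + 2^(-7)
    = 0.0625 + 0.03125 + 0.03125 + 0.03125 + 0.0078125
    = 21/128 = 0.1640625
Since 0.1640625 <= 1, Kraft's inequality IS satisfied.
A prefix code with these lengths CAN exist.

Kraft sum = 0.1640625. Satisfied.


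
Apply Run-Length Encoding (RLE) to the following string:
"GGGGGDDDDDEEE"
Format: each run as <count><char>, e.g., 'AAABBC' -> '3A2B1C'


Scanning runs left to right:
  i=0: run of 'G' x 5 -> '5G'
  i=5: run of 'D' x 5 -> '5D'
  i=10: run of 'E' x 3 -> '3E'

RLE = 5G5D3E


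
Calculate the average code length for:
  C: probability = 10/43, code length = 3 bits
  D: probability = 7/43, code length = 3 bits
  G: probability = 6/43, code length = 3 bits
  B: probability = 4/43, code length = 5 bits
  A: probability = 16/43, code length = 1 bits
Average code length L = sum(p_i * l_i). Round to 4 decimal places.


Weighted contributions p_i * l_i:
  C: (10/43) * 3 = 30/43
  D: (7/43) * 3 = 21/43
  G: (6/43) * 3 = 18/43
  B: (4/43) * 5 = 20/43
  A: (16/43) * 1 = 16/43
Sum = (30 + 21 + 18 + 20 + 16)/43 = 105/43

L = 105/43 = 2.4419 bits/symbol


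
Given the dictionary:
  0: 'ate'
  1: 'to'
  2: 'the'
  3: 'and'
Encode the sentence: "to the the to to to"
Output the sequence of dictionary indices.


Look up each word in the dictionary:
  'to' -> 1
  'the' -> 2
  'the' -> 2
  'to' -> 1
  'to' -> 1
  'to' -> 1

Encoded: [1, 2, 2, 1, 1, 1]


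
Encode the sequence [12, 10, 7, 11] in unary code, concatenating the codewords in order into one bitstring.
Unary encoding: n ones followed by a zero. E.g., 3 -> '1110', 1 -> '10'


Encode each number as n ones followed by a terminating 0:
  12 -> 1111111111110 (13 bits)
  10 -> 11111111110 (11 bits)
  7 -> 11111110 (8 bits)
  11 -> 111111111110 (12 bits)
Total length = 13 + 11 + 8 + 12 = 44 bits.

Unary([12, 10, 7, 11]) = 11111111111101111111111011111110111111111110 (44 bits)


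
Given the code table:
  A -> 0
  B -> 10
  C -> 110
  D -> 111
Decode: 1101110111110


Decoding:
110 -> C
111 -> D
0 -> A
111 -> D
110 -> C


Result: CDADC


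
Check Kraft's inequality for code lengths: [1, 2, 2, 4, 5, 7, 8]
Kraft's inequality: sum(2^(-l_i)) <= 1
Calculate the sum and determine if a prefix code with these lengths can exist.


Sum = 2^(-1) + 2^(-2) + 2^(-2) + 2^(-4) + 2^(-5) + 2^(-7) + 2^(-8)
    = 0.5 + 0.25 + 0.25 + 0.0625 + 0.03125 + 0.0078125 + 0.00390625
    = 283/256 = 1.10546875
Since 1.10546875 > 1, Kraft's inequality is NOT satisfied.
A prefix code with these lengths CANNOT exist.

Kraft sum = 1.10546875. Not satisfied.


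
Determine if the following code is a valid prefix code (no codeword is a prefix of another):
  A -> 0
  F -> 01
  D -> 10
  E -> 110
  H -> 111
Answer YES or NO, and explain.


Checking each pair (does one codeword prefix another?):
  A='0' vs F='01': prefix -- VIOLATION

NO -- this is NOT a valid prefix code. A (0) is a prefix of F (01).


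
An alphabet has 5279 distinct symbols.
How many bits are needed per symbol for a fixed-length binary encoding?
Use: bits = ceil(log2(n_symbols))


log2(5279) = 12.366
Bracket: 2^12 = 4096 < 5279 <= 2^13 = 8192
So ceil(log2(5279)) = 13

bits = ceil(log2(5279)) = ceil(12.366) = 13 bits


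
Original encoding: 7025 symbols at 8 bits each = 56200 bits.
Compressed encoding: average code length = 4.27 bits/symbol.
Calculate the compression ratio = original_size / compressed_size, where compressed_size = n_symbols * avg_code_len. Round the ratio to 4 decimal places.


original_size = n_symbols * orig_bits = 7025 * 8 = 56200 bits
compressed_size = n_symbols * avg_code_len = 7025 * 4.27 = 29996.75 bits
ratio = original_size / compressed_size = 56200 / 29996.75 = 1.8735

Compression ratio = 1.8735


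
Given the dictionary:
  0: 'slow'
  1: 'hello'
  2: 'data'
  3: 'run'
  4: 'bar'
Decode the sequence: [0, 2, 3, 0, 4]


Look up each index in the dictionary:
  0 -> 'slow'
  2 -> 'data'
  3 -> 'run'
  0 -> 'slow'
  4 -> 'bar'

Decoded: "slow data run slow bar"


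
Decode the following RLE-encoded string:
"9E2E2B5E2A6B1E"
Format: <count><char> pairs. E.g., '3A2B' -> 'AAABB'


Expanding each <count><char> pair:
  9E -> 'EEEEEEEEE'
  2E -> 'EE'
  2B -> 'BB'
  5E -> 'EEEEE'
  2A -> 'AA'
  6B -> 'BBBBBB'
  1E -> 'E'

Decoded = EEEEEEEEEEEBBEEEEEAABBBBBBE


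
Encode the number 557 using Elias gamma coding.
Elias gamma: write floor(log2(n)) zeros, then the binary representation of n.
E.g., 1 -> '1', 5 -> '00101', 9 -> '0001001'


num_bits = floor(log2(557)) + 1 = 10
leading_zeros = num_bits - 1 = 9
binary(557) = 1000101101

Elias gamma(557) = '000000000' + '1000101101' = 0000000001000101101 (19 bits)


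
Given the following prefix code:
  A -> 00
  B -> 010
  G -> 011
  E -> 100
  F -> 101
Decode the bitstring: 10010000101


Decoding step by step:
Bits 100 -> E
Bits 100 -> E
Bits 00 -> A
Bits 101 -> F


Decoded message: EEAF


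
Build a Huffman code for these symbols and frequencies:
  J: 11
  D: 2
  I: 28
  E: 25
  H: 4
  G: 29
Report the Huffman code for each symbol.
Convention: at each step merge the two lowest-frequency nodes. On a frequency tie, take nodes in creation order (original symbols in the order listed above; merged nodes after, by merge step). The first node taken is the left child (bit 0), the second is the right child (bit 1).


Huffman tree construction:
Step 1: Merge D(2) + H(4) = 6
Step 2: Merge (D+H)(6) + J(11) = 17
Step 3: Merge ((D+H)+J)(17) + E(25) = 42
Step 4: Merge I(28) + G(29) = 57
Step 5: Merge (((D+H)+J)+E)(42) + (I+G)(57) = 99
Read each symbol's code off the tree from the root (left child = 0, right child = 1).

Codes:
  J: 001 (length 3)
  D: 0000 (length 4)
  I: 10 (length 2)
  E: 01 (length 2)
  H: 0001 (length 4)
  G: 11 (length 2)
Average code length: 221/99 = 2.2323 bits/symbol


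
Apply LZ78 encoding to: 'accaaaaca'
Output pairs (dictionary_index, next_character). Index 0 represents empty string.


LZ78 encoding steps:
Dictionary: {0: ''}
Step 1: w='' (idx 0), next='a' -> output (0, 'a'), add 'a' as idx 1
Step 2: w='' (idx 0), next='c' -> output (0, 'c'), add 'c' as idx 2
Step 3: w='c' (idx 2), next='a' -> output (2, 'a'), add 'ca' as idx 3
Step 4: w='a' (idx 1), next='a' -> output (1, 'a'), add 'aa' as idx 4
Step 5: w='a' (idx 1), next='c' -> output (1, 'c'), add 'ac' as idx 5
Step 6: w='a' (idx 1), end of input -> output (1, '')


Encoded: [(0, 'a'), (0, 'c'), (2, 'a'), (1, 'a'), (1, 'c'), (1, '')]


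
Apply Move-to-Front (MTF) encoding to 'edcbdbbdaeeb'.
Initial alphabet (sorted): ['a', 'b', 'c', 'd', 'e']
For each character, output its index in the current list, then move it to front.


MTF encoding:
'e': index 4 in ['a', 'b', 'c', 'd', 'e'] -> ['e', 'a', 'b', 'c', 'd']
'd': index 4 in ['e', 'a', 'b', 'c', 'd'] -> ['d', 'e', 'a', 'b', 'c']
'c': index 4 in ['d', 'e', 'a', 'b', 'c'] -> ['c', 'd', 'e', 'a', 'b']
'b': index 4 in ['c', 'd', 'e', 'a', 'b'] -> ['b', 'c', 'd', 'e', 'a']
'd': index 2 in ['b', 'c', 'd', 'e', 'a'] -> ['d', 'b', 'c', 'e', 'a']
'b': index 1 in ['d', 'b', 'c', 'e', 'a'] -> ['b', 'd', 'c', 'e', 'a']
'b': index 0 in ['b', 'd', 'c', 'e', 'a'] -> ['b', 'd', 'c', 'e', 'a']
'd': index 1 in ['b', 'd', 'c', 'e', 'a'] -> ['d', 'b', 'c', 'e', 'a']
'a': index 4 in ['d', 'b', 'c', 'e', 'a'] -> ['a', 'd', 'b', 'c', 'e']
'e': index 4 in ['a', 'd', 'b', 'c', 'e'] -> ['e', 'a', 'd', 'b', 'c']
'e': index 0 in ['e', 'a', 'd', 'b', 'c'] -> ['e', 'a', 'd', 'b', 'c']
'b': index 3 in ['e', 'a', 'd', 'b', 'c'] -> ['b', 'e', 'a', 'd', 'c']


Output: [4, 4, 4, 4, 2, 1, 0, 1, 4, 4, 0, 3]


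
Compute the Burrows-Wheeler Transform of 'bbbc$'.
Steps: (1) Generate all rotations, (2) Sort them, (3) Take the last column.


Rotations (sorted):
  0: $bbbc -> last char: c
  1: bbbc$ -> last char: $
  2: bbc$b -> last char: b
  3: bc$bb -> last char: b
  4: c$bbb -> last char: b


BWT = c$bbb


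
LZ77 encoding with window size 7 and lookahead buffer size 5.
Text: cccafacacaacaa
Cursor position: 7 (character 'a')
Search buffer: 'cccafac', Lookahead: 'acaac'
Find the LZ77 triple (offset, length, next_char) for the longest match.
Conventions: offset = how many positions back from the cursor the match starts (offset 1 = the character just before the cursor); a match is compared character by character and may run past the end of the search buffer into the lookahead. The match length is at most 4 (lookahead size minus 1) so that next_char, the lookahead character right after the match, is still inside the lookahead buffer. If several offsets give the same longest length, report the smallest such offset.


Try each offset into the search buffer:
  offset=1 (pos 6, char 'c'): match length 0
  offset=2 (pos 5, char 'a'): match length 3
  offset=3 (pos 4, char 'f'): match length 0
  offset=4 (pos 3, char 'a'): match length 1
  offset=5 (pos 2, char 'c'): match length 0
  offset=6 (pos 1, char 'c'): match length 0
  offset=7 (pos 0, char 'c'): match length 0
Longest match has length 3 at offset 2.
next_char = character at position 7 + 3 = 10 -> 'a'

Best match: offset=2, length=3 (matching 'aca' starting at position 5)
LZ77 triple: (2, 3, 'a')


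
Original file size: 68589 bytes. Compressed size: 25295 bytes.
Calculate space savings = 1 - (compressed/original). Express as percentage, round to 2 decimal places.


ratio = compressed/original = 25295/68589 = 0.368791
savings = 1 - ratio = 1 - 0.368791 = 0.631209
as a percentage: 0.631209 * 100 = 63.12%

Space savings = 1 - 25295/68589 = 63.12%


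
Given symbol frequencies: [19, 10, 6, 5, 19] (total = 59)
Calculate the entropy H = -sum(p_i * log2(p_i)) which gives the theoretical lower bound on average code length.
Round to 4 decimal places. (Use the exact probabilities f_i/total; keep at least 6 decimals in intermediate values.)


Per-symbol terms -p_i * log2(p_i) with p_i = f_i/59:
  p = 19/59 = 0.322034: log2(p) = -1.634716, -p*log2(p) = 0.526434
  p = 10/59 = 0.169492: log2(p) = -2.560715, -p*log2(p) = 0.434019
  p = 6/59 = 0.101695: log2(p) = -3.297681, -p*log2(p) = 0.335357
  p = 5/59 = 0.084746: log2(p) = -3.560715, -p*log2(p) = 0.301756
  p = 19/59 = 0.322034: log2(p) = -1.634716, -p*log2(p) = 0.526434
H = 0.526434 + 0.434019 + 0.335357 + 0.301756 + 0.526434 = 2.124000

H = 2.124 bits/symbol


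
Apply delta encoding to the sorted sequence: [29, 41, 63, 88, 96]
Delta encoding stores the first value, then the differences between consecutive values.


First value: 29
Deltas:
  41 - 29 = 12
  63 - 41 = 22
  88 - 63 = 25
  96 - 88 = 8


Delta encoded: [29, 12, 22, 25, 8]


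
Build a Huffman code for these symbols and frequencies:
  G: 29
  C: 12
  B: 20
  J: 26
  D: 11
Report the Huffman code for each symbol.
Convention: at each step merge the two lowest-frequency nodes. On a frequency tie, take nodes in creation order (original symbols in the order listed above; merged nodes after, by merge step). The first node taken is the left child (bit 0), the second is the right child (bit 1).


Huffman tree construction:
Step 1: Merge D(11) + C(12) = 23
Step 2: Merge B(20) + (D+C)(23) = 43
Step 3: Merge J(26) + G(29) = 55
Step 4: Merge (B+(D+C))(43) + (J+G)(55) = 98
Read each symbol's code off the tree from the root (left child = 0, right child = 1).

Codes:
  G: 11 (length 2)
  C: 011 (length 3)
  B: 00 (length 2)
  J: 10 (length 2)
  D: 010 (length 3)
Average code length: 219/98 = 2.2347 bits/symbol


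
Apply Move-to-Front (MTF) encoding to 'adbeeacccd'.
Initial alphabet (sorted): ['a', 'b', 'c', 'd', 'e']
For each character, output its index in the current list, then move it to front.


MTF encoding:
'a': index 0 in ['a', 'b', 'c', 'd', 'e'] -> ['a', 'b', 'c', 'd', 'e']
'd': index 3 in ['a', 'b', 'c', 'd', 'e'] -> ['d', 'a', 'b', 'c', 'e']
'b': index 2 in ['d', 'a', 'b', 'c', 'e'] -> ['b', 'd', 'a', 'c', 'e']
'e': index 4 in ['b', 'd', 'a', 'c', 'e'] -> ['e', 'b', 'd', 'a', 'c']
'e': index 0 in ['e', 'b', 'd', 'a', 'c'] -> ['e', 'b', 'd', 'a', 'c']
'a': index 3 in ['e', 'b', 'd', 'a', 'c'] -> ['a', 'e', 'b', 'd', 'c']
'c': index 4 in ['a', 'e', 'b', 'd', 'c'] -> ['c', 'a', 'e', 'b', 'd']
'c': index 0 in ['c', 'a', 'e', 'b', 'd'] -> ['c', 'a', 'e', 'b', 'd']
'c': index 0 in ['c', 'a', 'e', 'b', 'd'] -> ['c', 'a', 'e', 'b', 'd']
'd': index 4 in ['c', 'a', 'e', 'b', 'd'] -> ['d', 'c', 'a', 'e', 'b']


Output: [0, 3, 2, 4, 0, 3, 4, 0, 0, 4]


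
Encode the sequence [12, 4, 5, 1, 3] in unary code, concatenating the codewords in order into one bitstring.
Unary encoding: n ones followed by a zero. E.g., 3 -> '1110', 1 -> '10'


Encode each number as n ones followed by a terminating 0:
  12 -> 1111111111110 (13 bits)
  4 -> 11110 (5 bits)
  5 -> 111110 (6 bits)
  1 -> 10 (2 bits)
  3 -> 1110 (4 bits)
Total length = 13 + 5 + 6 + 2 + 4 = 30 bits.

Unary([12, 4, 5, 1, 3]) = 111111111111011110111110101110 (30 bits)


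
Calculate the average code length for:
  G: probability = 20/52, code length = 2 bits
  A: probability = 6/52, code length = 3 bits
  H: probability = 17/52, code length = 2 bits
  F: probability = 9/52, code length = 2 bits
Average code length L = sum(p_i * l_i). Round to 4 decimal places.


Weighted contributions p_i * l_i:
  G: (20/52) * 2 = 40/52
  A: (6/52) * 3 = 18/52
  H: (17/52) * 2 = 34/52
  F: (9/52) * 2 = 18/52
Sum = (40 + 18 + 34 + 18)/52 = 110/52

L = 110/52 = 2.1154 bits/symbol


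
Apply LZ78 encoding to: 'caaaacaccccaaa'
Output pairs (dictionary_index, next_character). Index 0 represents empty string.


LZ78 encoding steps:
Dictionary: {0: ''}
Step 1: w='' (idx 0), next='c' -> output (0, 'c'), add 'c' as idx 1
Step 2: w='' (idx 0), next='a' -> output (0, 'a'), add 'a' as idx 2
Step 3: w='a' (idx 2), next='a' -> output (2, 'a'), add 'aa' as idx 3
Step 4: w='a' (idx 2), next='c' -> output (2, 'c'), add 'ac' as idx 4
Step 5: w='ac' (idx 4), next='c' -> output (4, 'c'), add 'acc' as idx 5
Step 6: w='c' (idx 1), next='c' -> output (1, 'c'), add 'cc' as idx 6
Step 7: w='aa' (idx 3), next='a' -> output (3, 'a'), add 'aaa' as idx 7


Encoded: [(0, 'c'), (0, 'a'), (2, 'a'), (2, 'c'), (4, 'c'), (1, 'c'), (3, 'a')]


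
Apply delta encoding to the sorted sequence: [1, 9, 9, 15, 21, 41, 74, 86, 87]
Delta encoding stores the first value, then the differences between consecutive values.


First value: 1
Deltas:
  9 - 1 = 8
  9 - 9 = 0
  15 - 9 = 6
  21 - 15 = 6
  41 - 21 = 20
  74 - 41 = 33
  86 - 74 = 12
  87 - 86 = 1


Delta encoded: [1, 8, 0, 6, 6, 20, 33, 12, 1]


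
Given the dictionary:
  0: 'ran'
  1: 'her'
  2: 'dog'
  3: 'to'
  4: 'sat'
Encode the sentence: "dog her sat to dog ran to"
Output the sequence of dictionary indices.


Look up each word in the dictionary:
  'dog' -> 2
  'her' -> 1
  'sat' -> 4
  'to' -> 3
  'dog' -> 2
  'ran' -> 0
  'to' -> 3

Encoded: [2, 1, 4, 3, 2, 0, 3]


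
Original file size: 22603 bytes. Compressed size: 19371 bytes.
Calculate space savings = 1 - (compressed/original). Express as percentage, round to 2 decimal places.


ratio = compressed/original = 19371/22603 = 0.85701
savings = 1 - ratio = 1 - 0.85701 = 0.14299
as a percentage: 0.14299 * 100 = 14.3%

Space savings = 1 - 19371/22603 = 14.3%


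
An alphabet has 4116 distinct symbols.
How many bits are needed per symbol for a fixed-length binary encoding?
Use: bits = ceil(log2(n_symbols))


log2(4116) = 12.007
Bracket: 2^12 = 4096 < 4116 <= 2^13 = 8192
So ceil(log2(4116)) = 13

bits = ceil(log2(4116)) = ceil(12.007) = 13 bits


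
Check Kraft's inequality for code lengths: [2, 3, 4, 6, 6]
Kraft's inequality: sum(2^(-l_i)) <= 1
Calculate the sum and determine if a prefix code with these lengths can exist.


Sum = 2^(-2) + 2^(-3) + 2^(-4) + 2^(-6) + 2^(-6)
    = 0.25 + 0.125 + 0.0625 + 0.015625 + 0.015625
    = 30/64 = 0.46875
Since 0.46875 <= 1, Kraft's inequality IS satisfied.
A prefix code with these lengths CAN exist.

Kraft sum = 0.46875. Satisfied.


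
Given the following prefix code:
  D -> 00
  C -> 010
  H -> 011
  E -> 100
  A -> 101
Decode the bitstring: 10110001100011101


Decoding step by step:
Bits 101 -> A
Bits 100 -> E
Bits 011 -> H
Bits 00 -> D
Bits 011 -> H
Bits 101 -> A


Decoded message: AEHDHA


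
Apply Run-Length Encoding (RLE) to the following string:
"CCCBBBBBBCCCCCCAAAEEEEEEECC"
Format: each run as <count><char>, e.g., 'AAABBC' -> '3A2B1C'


Scanning runs left to right:
  i=0: run of 'C' x 3 -> '3C'
  i=3: run of 'B' x 6 -> '6B'
  i=9: run of 'C' x 6 -> '6C'
  i=15: run of 'A' x 3 -> '3A'
  i=18: run of 'E' x 7 -> '7E'
  i=25: run of 'C' x 2 -> '2C'

RLE = 3C6B6C3A7E2C


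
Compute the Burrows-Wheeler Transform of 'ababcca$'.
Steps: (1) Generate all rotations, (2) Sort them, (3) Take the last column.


Rotations (sorted):
  0: $ababcca -> last char: a
  1: a$ababcc -> last char: c
  2: ababcca$ -> last char: $
  3: abcca$ab -> last char: b
  4: babcca$a -> last char: a
  5: bcca$aba -> last char: a
  6: ca$ababc -> last char: c
  7: cca$abab -> last char: b


BWT = ac$baacb


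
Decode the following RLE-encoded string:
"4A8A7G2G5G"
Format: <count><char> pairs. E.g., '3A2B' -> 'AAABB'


Expanding each <count><char> pair:
  4A -> 'AAAA'
  8A -> 'AAAAAAAA'
  7G -> 'GGGGGGG'
  2G -> 'GG'
  5G -> 'GGGGG'

Decoded = AAAAAAAAAAAAGGGGGGGGGGGGGG


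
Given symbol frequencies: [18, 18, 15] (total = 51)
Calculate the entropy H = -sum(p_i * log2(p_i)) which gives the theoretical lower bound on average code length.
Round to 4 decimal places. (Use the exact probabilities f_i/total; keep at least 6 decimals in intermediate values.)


Per-symbol terms -p_i * log2(p_i) with p_i = f_i/51:
  p = 18/51 = 0.352941: log2(p) = -1.502500, -p*log2(p) = 0.530294
  p = 18/51 = 0.352941: log2(p) = -1.502500, -p*log2(p) = 0.530294
  p = 15/51 = 0.294118: log2(p) = -1.765535, -p*log2(p) = 0.519275
H = 0.530294 + 0.530294 + 0.519275 = 1.579863

H = 1.5799 bits/symbol


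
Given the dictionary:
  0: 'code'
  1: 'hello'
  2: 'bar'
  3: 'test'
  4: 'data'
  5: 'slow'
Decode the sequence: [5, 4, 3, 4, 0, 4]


Look up each index in the dictionary:
  5 -> 'slow'
  4 -> 'data'
  3 -> 'test'
  4 -> 'data'
  0 -> 'code'
  4 -> 'data'

Decoded: "slow data test data code data"


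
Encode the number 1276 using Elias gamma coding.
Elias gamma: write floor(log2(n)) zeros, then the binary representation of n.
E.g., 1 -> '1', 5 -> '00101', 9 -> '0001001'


num_bits = floor(log2(1276)) + 1 = 11
leading_zeros = num_bits - 1 = 10
binary(1276) = 10011111100

Elias gamma(1276) = '0000000000' + '10011111100' = 000000000010011111100 (21 bits)


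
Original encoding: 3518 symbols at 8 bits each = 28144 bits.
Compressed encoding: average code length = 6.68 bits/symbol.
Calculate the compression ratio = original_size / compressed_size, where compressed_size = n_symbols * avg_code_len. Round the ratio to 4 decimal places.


original_size = n_symbols * orig_bits = 3518 * 8 = 28144 bits
compressed_size = n_symbols * avg_code_len = 3518 * 6.68 = 23500.24 bits
ratio = original_size / compressed_size = 28144 / 23500.24 = 1.1976

Compression ratio = 1.1976


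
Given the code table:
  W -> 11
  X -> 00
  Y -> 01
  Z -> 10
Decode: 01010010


Decoding:
01 -> Y
01 -> Y
00 -> X
10 -> Z


Result: YYXZ


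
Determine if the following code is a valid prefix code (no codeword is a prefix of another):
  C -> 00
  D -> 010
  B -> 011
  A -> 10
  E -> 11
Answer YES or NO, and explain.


Checking each pair (does one codeword prefix another?):
  C='00' vs D='010': no prefix
  C='00' vs B='011': no prefix
  C='00' vs A='10': no prefix
  C='00' vs E='11': no prefix
  D='010' vs C='00': no prefix
  D='010' vs B='011': no prefix
  D='010' vs A='10': no prefix
  D='010' vs E='11': no prefix
  B='011' vs C='00': no prefix
  B='011' vs D='010': no prefix
  B='011' vs A='10': no prefix
  B='011' vs E='11': no prefix
  A='10' vs C='00': no prefix
  A='10' vs D='010': no prefix
  A='10' vs B='011': no prefix
  A='10' vs E='11': no prefix
  E='11' vs C='00': no prefix
  E='11' vs D='010': no prefix
  E='11' vs B='011': no prefix
  E='11' vs A='10': no prefix
No violation found over all pairs.

YES -- this is a valid prefix code. No codeword is a prefix of any other codeword.


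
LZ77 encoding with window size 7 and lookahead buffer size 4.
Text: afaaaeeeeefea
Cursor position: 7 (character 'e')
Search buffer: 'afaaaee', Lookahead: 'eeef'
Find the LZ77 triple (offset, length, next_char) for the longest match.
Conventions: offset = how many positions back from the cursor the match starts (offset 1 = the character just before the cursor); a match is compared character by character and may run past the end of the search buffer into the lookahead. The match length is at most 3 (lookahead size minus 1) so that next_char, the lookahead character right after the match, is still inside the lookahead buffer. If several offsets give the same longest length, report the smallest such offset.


Try each offset into the search buffer:
  offset=1 (pos 6, char 'e'): match length 3
  offset=2 (pos 5, char 'e'): match length 3
  offset=3 (pos 4, char 'a'): match length 0
  offset=4 (pos 3, char 'a'): match length 0
  offset=5 (pos 2, char 'a'): match length 0
  offset=6 (pos 1, char 'f'): match length 0
  offset=7 (pos 0, char 'a'): match length 0
Longest match has length 3, found at offsets 1, 2; take the smallest, offset 1.
next_char = character at position 7 + 3 = 10 -> 'f'

Best match: offset=1, length=3 (matching 'eee' starting at position 6)
LZ77 triple: (1, 3, 'f')


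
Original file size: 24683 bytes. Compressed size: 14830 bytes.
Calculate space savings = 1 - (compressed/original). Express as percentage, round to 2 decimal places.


ratio = compressed/original = 14830/24683 = 0.600818
savings = 1 - ratio = 1 - 0.600818 = 0.399182
as a percentage: 0.399182 * 100 = 39.92%

Space savings = 1 - 14830/24683 = 39.92%


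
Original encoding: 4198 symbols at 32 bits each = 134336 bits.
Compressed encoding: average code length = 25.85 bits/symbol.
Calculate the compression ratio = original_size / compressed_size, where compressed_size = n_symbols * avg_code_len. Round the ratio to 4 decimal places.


original_size = n_symbols * orig_bits = 4198 * 32 = 134336 bits
compressed_size = n_symbols * avg_code_len = 4198 * 25.85 = 108518.3 bits
ratio = original_size / compressed_size = 134336 / 108518.3 = 1.2379

Compression ratio = 1.2379


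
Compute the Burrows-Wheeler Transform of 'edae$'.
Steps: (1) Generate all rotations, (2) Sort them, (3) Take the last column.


Rotations (sorted):
  0: $edae -> last char: e
  1: ae$ed -> last char: d
  2: dae$e -> last char: e
  3: e$eda -> last char: a
  4: edae$ -> last char: $


BWT = edea$


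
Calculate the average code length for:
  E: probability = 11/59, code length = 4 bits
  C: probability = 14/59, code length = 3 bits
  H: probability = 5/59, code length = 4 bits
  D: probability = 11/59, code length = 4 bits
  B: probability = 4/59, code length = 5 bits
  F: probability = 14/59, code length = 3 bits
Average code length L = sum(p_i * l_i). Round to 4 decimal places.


Weighted contributions p_i * l_i:
  E: (11/59) * 4 = 44/59
  C: (14/59) * 3 = 42/59
  H: (5/59) * 4 = 20/59
  D: (11/59) * 4 = 44/59
  B: (4/59) * 5 = 20/59
  F: (14/59) * 3 = 42/59
Sum = (44 + 42 + 20 + 44 + 20 + 42)/59 = 212/59

L = 212/59 = 3.5932 bits/symbol


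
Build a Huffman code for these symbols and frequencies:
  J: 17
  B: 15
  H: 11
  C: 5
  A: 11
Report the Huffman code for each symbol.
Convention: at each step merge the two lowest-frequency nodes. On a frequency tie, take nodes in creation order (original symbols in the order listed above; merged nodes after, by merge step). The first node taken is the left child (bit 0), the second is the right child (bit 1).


Huffman tree construction:
Step 1: Merge C(5) + H(11) = 16
Step 2: Merge A(11) + B(15) = 26
Step 3: Merge (C+H)(16) + J(17) = 33
Step 4: Merge (A+B)(26) + ((C+H)+J)(33) = 59
Read each symbol's code off the tree from the root (left child = 0, right child = 1).

Codes:
  J: 11 (length 2)
  B: 01 (length 2)
  H: 101 (length 3)
  C: 100 (length 3)
  A: 00 (length 2)
Average code length: 134/59 = 2.2712 bits/symbol


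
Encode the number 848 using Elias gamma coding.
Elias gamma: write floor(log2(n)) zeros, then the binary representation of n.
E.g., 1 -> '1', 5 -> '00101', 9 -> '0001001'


num_bits = floor(log2(848)) + 1 = 10
leading_zeros = num_bits - 1 = 9
binary(848) = 1101010000

Elias gamma(848) = '000000000' + '1101010000' = 0000000001101010000 (19 bits)


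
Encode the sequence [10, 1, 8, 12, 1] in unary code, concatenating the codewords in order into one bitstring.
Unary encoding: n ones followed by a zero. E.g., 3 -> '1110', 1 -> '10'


Encode each number as n ones followed by a terminating 0:
  10 -> 11111111110 (11 bits)
  1 -> 10 (2 bits)
  8 -> 111111110 (9 bits)
  12 -> 1111111111110 (13 bits)
  1 -> 10 (2 bits)
Total length = 11 + 2 + 9 + 13 + 2 = 37 bits.

Unary([10, 1, 8, 12, 1]) = 1111111111010111111110111111111111010 (37 bits)


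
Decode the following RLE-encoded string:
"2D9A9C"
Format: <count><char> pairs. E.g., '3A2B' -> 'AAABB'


Expanding each <count><char> pair:
  2D -> 'DD'
  9A -> 'AAAAAAAAA'
  9C -> 'CCCCCCCCC'

Decoded = DDAAAAAAAAACCCCCCCCC


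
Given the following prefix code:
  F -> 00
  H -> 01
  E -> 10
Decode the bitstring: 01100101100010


Decoding step by step:
Bits 01 -> H
Bits 10 -> E
Bits 01 -> H
Bits 01 -> H
Bits 10 -> E
Bits 00 -> F
Bits 10 -> E


Decoded message: HEHHEFE


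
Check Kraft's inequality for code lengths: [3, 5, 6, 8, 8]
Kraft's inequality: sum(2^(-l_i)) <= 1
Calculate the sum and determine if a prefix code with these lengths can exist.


Sum = 2^(-3) + 2^(-5) + 2^(-6) + 2^(-8) + 2^(-8)
    = 0.125 + 0.03125 + 0.015625 + 0.00390625 + 0.00390625
    = 46/256 = 0.1796875
Since 0.1796875 <= 1, Kraft's inequality IS satisfied.
A prefix code with these lengths CAN exist.

Kraft sum = 0.1796875. Satisfied.


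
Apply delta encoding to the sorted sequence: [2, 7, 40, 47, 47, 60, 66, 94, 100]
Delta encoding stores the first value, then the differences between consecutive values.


First value: 2
Deltas:
  7 - 2 = 5
  40 - 7 = 33
  47 - 40 = 7
  47 - 47 = 0
  60 - 47 = 13
  66 - 60 = 6
  94 - 66 = 28
  100 - 94 = 6


Delta encoded: [2, 5, 33, 7, 0, 13, 6, 28, 6]


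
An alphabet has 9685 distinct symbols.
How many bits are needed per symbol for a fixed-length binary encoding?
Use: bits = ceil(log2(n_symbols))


log2(9685) = 13.2415
Bracket: 2^13 = 8192 < 9685 <= 2^14 = 16384
So ceil(log2(9685)) = 14

bits = ceil(log2(9685)) = ceil(13.2415) = 14 bits


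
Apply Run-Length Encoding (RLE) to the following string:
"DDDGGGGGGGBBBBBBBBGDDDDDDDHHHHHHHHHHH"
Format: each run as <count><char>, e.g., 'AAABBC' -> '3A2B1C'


Scanning runs left to right:
  i=0: run of 'D' x 3 -> '3D'
  i=3: run of 'G' x 7 -> '7G'
  i=10: run of 'B' x 8 -> '8B'
  i=18: run of 'G' x 1 -> '1G'
  i=19: run of 'D' x 7 -> '7D'
  i=26: run of 'H' x 11 -> '11H'

RLE = 3D7G8B1G7D11H


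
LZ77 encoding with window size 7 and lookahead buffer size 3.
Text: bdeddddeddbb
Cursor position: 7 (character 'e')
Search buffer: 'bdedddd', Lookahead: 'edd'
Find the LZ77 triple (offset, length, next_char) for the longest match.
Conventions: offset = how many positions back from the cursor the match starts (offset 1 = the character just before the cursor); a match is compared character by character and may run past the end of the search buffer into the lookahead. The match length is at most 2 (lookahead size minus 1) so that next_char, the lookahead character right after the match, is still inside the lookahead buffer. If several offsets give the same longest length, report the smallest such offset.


Try each offset into the search buffer:
  offset=1 (pos 6, char 'd'): match length 0
  offset=2 (pos 5, char 'd'): match length 0
  offset=3 (pos 4, char 'd'): match length 0
  offset=4 (pos 3, char 'd'): match length 0
  offset=5 (pos 2, char 'e'): match length 2
  offset=6 (pos 1, char 'd'): match length 0
  offset=7 (pos 0, char 'b'): match length 0
Longest match has length 2 at offset 5.
next_char = character at position 7 + 2 = 9 -> 'd'

Best match: offset=5, length=2 (matching 'ed' starting at position 2)
LZ77 triple: (5, 2, 'd')


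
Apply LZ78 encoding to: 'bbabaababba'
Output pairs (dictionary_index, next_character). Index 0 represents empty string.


LZ78 encoding steps:
Dictionary: {0: ''}
Step 1: w='' (idx 0), next='b' -> output (0, 'b'), add 'b' as idx 1
Step 2: w='b' (idx 1), next='a' -> output (1, 'a'), add 'ba' as idx 2
Step 3: w='ba' (idx 2), next='a' -> output (2, 'a'), add 'baa' as idx 3
Step 4: w='ba' (idx 2), next='b' -> output (2, 'b'), add 'bab' as idx 4
Step 5: w='ba' (idx 2), end of input -> output (2, '')


Encoded: [(0, 'b'), (1, 'a'), (2, 'a'), (2, 'b'), (2, '')]


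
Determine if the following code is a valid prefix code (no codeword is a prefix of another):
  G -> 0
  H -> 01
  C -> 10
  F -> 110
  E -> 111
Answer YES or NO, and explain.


Checking each pair (does one codeword prefix another?):
  G='0' vs H='01': prefix -- VIOLATION

NO -- this is NOT a valid prefix code. G (0) is a prefix of H (01).


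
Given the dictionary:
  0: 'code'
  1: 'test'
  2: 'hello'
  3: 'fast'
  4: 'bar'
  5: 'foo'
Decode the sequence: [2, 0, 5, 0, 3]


Look up each index in the dictionary:
  2 -> 'hello'
  0 -> 'code'
  5 -> 'foo'
  0 -> 'code'
  3 -> 'fast'

Decoded: "hello code foo code fast"


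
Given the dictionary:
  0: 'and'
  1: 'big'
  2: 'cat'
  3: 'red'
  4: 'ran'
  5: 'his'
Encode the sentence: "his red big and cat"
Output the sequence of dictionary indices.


Look up each word in the dictionary:
  'his' -> 5
  'red' -> 3
  'big' -> 1
  'and' -> 0
  'cat' -> 2

Encoded: [5, 3, 1, 0, 2]
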